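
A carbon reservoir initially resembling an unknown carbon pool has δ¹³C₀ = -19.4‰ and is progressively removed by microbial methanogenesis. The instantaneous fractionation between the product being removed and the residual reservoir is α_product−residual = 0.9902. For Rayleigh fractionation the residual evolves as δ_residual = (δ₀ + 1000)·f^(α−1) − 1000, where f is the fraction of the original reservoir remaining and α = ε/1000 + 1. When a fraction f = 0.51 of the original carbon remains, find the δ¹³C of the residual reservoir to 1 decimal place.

-12.9‰

Rayleigh residual: δ_res = (δ₀ + 1000)·f^(α−1) − 1000
α − 1 = -0.00980
f^(α−1) = 0.51^(-0.00980) = 1.006621
δ_res = (-19.4 + 1000) × 1.006621 − 1000 = 987.092 − 1000 = -12.91‰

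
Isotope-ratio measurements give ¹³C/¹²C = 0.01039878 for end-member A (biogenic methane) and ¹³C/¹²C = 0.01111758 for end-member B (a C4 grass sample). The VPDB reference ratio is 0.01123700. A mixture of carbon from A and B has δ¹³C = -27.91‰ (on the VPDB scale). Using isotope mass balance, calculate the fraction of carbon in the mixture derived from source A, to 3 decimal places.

δ_A = (0.01039878/0.01123700 − 1)×1000 = (0.925405 − 1)×1000 = -74.595‰
δ_B = (0.01111758/0.01123700 − 1)×1000 = (0.989373 − 1)×1000 = -10.627‰
f_A = (δ_mix − δ_B)/(δ_A − δ_B) = (-27.91 − (-10.627))/(-74.595 − (-10.627))
f_A = -17.283 / -63.967 = 0.2702

0.270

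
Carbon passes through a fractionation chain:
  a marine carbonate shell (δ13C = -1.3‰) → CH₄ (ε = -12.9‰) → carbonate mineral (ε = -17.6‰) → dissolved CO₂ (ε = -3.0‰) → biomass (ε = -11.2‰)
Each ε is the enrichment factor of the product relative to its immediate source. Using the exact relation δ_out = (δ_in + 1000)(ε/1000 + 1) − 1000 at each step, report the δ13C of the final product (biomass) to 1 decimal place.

step 1: δ = (-1.30 + 1000)·(-12.9/1000 + 1) − 1000 = -14.18‰
step 2: δ = (-14.18 + 1000)·(-17.6/1000 + 1) − 1000 = -31.53‰
step 3: δ = (-31.53 + 1000)·(-3.0/1000 + 1) − 1000 = -34.44‰
step 4: δ = (-34.44 + 1000)·(-11.2/1000 + 1) − 1000 = -45.25‰

-45.3‰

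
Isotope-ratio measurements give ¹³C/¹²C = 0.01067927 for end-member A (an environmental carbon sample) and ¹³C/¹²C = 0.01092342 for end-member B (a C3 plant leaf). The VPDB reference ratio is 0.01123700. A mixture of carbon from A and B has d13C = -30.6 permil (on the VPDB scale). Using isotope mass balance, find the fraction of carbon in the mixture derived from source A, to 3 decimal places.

0.124

δ_A = (0.01067927/0.01123700 − 1)×1000 = (0.950367 − 1)×1000 = -49.633 permil
δ_B = (0.01092342/0.01123700 − 1)×1000 = (0.972094 − 1)×1000 = -27.906 permil
f_A = (δ_mix − δ_B)/(δ_A − δ_B) = (-30.6 − (-27.906))/(-49.633 − (-27.906))
f_A = -2.694 / -21.727 = 0.1240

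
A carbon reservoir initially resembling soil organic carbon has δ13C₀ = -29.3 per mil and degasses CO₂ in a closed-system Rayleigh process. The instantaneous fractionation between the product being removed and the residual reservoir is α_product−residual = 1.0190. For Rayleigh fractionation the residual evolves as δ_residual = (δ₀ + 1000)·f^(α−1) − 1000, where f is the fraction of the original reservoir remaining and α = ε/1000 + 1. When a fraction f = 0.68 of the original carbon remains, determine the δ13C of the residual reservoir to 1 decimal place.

-36.4 per mil

Rayleigh residual: δ_res = (δ₀ + 1000)·f^(α−1) − 1000
α − 1 = 0.01900
f^(α−1) = 0.68^(0.01900) = 0.992699
δ_res = (-29.3 + 1000) × 0.992699 − 1000 = 963.613 − 1000 = -36.39 per mil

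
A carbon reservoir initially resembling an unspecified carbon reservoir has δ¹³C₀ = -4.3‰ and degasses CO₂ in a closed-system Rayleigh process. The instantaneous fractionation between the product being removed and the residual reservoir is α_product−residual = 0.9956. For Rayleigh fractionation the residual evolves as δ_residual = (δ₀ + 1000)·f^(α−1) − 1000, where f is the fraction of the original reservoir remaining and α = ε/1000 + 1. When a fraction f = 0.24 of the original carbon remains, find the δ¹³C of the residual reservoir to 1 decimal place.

Rayleigh residual: δ_res = (δ₀ + 1000)·f^(α−1) − 1000
α − 1 = -0.00440
f^(α−1) = 0.24^(-0.00440) = 1.006299
δ_res = (-4.3 + 1000) × 1.006299 − 1000 = 1001.972 − 1000 = 1.97‰

2.0‰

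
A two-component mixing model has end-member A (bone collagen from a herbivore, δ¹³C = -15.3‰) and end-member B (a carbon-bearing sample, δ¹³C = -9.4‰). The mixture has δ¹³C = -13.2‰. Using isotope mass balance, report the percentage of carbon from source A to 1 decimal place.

δ_mix = f_A·δ_A + (1 − f_A)·δ_B  ⇒  f_A = (δ_mix − δ_B)/(δ_A − δ_B)
f_A = (-13.2 − (-9.4)) / (-15.3 − (-9.4))
f_A = -3.8 / -5.9 = 0.6441

64.4%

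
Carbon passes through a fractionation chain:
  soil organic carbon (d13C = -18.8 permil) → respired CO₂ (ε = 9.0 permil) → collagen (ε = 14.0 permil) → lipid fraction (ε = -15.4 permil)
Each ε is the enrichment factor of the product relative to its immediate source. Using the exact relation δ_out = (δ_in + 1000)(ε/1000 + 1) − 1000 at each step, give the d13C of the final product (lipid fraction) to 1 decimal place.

-11.6 permil

step 1: δ = (-18.80 + 1000)·(9.0/1000 + 1) − 1000 = -9.97 permil
step 2: δ = (-9.97 + 1000)·(14.0/1000 + 1) − 1000 = 3.89 permil
step 3: δ = (3.89 + 1000)·(-15.4/1000 + 1) − 1000 = -11.57 permil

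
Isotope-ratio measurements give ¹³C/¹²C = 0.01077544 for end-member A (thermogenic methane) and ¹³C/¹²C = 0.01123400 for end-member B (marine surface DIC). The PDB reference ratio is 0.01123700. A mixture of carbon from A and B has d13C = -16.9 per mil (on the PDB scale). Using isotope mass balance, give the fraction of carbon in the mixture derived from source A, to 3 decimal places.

0.408

δ_A = (0.01077544/0.01123700 − 1)×1000 = (0.958925 − 1)×1000 = -41.075 per mil
δ_B = (0.01123400/0.01123700 − 1)×1000 = (0.999733 − 1)×1000 = -0.267 per mil
f_A = (δ_mix − δ_B)/(δ_A − δ_B) = (-16.9 − (-0.267))/(-41.075 − (-0.267))
f_A = -16.633 / -40.808 = 0.4076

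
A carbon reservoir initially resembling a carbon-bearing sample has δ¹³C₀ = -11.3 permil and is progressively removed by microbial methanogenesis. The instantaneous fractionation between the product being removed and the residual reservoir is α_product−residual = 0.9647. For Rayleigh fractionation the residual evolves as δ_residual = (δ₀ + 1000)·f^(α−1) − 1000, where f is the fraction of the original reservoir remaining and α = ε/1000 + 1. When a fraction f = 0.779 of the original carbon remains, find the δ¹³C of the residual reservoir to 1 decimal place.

-2.5 permil

Rayleigh residual: δ_res = (δ₀ + 1000)·f^(α−1) − 1000
α − 1 = -0.03530
f^(α−1) = 0.779^(-0.03530) = 1.008855
δ_res = (-11.3 + 1000) × 1.008855 − 1000 = 997.455 − 1000 = -2.55 permil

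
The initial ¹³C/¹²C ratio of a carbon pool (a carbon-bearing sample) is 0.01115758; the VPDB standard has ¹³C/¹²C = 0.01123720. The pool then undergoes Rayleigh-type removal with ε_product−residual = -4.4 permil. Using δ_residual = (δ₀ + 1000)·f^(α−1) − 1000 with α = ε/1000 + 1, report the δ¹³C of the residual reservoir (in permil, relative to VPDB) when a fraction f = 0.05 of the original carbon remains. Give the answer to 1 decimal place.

6.1 permil

δ₀ = (0.01115758/0.01123720 − 1)×1000 = (0.992915 − 1)×1000 = -7.085 permil
α − 1 = ε/1000 = -0.0044
f^(α−1) = 0.05^(-0.0044) = 1.013268
δ_res = (-7.085 + 1000) × 1.013268 − 1000 = 1006.089 − 1000 = 6.09 permil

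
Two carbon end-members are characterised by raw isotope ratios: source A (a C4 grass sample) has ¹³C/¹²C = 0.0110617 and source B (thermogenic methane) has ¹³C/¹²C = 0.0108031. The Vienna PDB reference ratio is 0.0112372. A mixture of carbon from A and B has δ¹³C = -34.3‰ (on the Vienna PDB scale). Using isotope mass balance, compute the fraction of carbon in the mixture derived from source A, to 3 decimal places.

δ_A = (0.0110617/0.0112372 − 1)×1000 = (0.984382 − 1)×1000 = -15.618‰
δ_B = (0.0108031/0.0112372 − 1)×1000 = (0.961369 − 1)×1000 = -38.631‰
f_A = (δ_mix − δ_B)/(δ_A − δ_B) = (-34.3 − (-38.631))/(-15.618 − (-38.631))
f_A = 4.331 / 23.013 = 0.1882

0.188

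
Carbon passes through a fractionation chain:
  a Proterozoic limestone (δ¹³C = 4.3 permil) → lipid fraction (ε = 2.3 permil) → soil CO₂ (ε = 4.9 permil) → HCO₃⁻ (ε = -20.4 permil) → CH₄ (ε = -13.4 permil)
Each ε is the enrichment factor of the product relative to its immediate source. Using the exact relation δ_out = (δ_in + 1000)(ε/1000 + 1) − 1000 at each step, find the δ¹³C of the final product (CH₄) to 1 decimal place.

-22.4 permil

step 1: δ = (4.30 + 1000)·(2.3/1000 + 1) − 1000 = 6.61 permil
step 2: δ = (6.61 + 1000)·(4.9/1000 + 1) − 1000 = 11.54 permil
step 3: δ = (11.54 + 1000)·(-20.4/1000 + 1) − 1000 = -9.09 permil
step 4: δ = (-9.09 + 1000)·(-13.4/1000 + 1) − 1000 = -22.37 permil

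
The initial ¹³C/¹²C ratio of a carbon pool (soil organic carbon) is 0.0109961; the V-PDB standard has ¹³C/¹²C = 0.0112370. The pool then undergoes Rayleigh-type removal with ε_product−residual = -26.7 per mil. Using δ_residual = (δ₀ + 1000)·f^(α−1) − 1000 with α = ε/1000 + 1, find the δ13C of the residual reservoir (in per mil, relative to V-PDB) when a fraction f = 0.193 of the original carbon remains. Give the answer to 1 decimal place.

22.5 per mil

δ₀ = (0.0109961/0.0112370 − 1)×1000 = (0.978562 − 1)×1000 = -21.438 per mil
α − 1 = ε/1000 = -0.0267
f^(α−1) = 0.193^(-0.0267) = 1.044902
δ_res = (-21.438 + 1000) × 1.044902 − 1000 = 1022.501 − 1000 = 22.50 per mil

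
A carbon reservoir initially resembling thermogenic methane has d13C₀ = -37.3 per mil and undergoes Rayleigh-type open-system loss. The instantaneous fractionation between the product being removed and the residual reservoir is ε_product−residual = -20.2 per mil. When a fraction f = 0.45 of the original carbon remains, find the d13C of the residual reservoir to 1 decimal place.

Rayleigh residual: δ_res = (δ₀ + 1000)·f^(α−1) − 1000
α = ε/1000 + 1 = 0.97980, so α − 1 = -0.02020
f^(α−1) = 0.45^(-0.02020) = 1.016261
δ_res = (-37.3 + 1000) × 1.016261 − 1000 = 978.354 − 1000 = -21.65 per mil

-21.6 per mil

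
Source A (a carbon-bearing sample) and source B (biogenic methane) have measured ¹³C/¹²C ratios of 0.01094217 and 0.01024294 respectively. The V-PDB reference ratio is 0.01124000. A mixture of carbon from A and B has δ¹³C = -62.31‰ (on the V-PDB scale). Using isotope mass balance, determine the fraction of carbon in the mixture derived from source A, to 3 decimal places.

0.424

δ_A = (0.01094217/0.01124000 − 1)×1000 = (0.973503 − 1)×1000 = -26.497‰
δ_B = (0.01024294/0.01124000 − 1)×1000 = (0.911294 − 1)×1000 = -88.706‰
f_A = (δ_mix − δ_B)/(δ_A − δ_B) = (-62.31 − (-88.706))/(-26.497 − (-88.706))
f_A = 26.396 / 62.209 = 0.4243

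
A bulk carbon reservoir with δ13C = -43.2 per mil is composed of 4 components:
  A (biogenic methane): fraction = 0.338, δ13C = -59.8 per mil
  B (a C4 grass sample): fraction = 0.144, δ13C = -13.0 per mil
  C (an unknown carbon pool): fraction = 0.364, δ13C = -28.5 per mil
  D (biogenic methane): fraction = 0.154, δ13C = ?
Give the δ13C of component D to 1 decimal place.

Isotope mass balance: δ_bulk = Σ fᵢ·δᵢ.
-43.2 = 0.338×(-59.8) + 0.144×(-13.0) + 0.364×(-28.5) + 0.154×δ_D
0.154·δ_D = -43.2 − (-32.458) = -10.742
δ_D = -10.742 / 0.154 = -69.75 per mil

-69.8 per mil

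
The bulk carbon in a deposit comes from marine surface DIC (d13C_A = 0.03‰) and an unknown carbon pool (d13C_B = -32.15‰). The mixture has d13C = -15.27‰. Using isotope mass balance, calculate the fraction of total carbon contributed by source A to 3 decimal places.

δ_mix = f_A·δ_A + (1 − f_A)·δ_B  ⇒  f_A = (δ_mix − δ_B)/(δ_A − δ_B)
f_A = (-15.27 − (-32.15)) / (0.03 − (-32.15))
f_A = 16.88 / 32.18 = 0.5245

0.525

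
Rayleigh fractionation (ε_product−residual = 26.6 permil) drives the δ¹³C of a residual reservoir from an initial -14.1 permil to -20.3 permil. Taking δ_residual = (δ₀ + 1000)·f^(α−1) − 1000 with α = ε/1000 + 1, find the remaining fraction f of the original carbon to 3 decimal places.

α − 1 = ε/1000 = 0.0266
(δ_res + 1000)/(δ₀ + 1000) = (-20.3 + 1000)/(-14.1 + 1000) = 979.7/985.9 = 0.993711
f = 0.993711^(1/0.0266) = exp(ln(0.993711)/0.0266) = exp(-0.00631/0.0266)
f = exp(-0.2372) = 0.7889

0.789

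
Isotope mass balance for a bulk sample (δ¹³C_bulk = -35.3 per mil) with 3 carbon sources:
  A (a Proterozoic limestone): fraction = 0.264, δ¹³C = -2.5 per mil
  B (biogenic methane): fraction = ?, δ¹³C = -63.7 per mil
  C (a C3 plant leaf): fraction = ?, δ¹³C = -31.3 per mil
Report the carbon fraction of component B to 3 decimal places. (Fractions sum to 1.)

0.358

Let f_B and f_C be the unknown fractions; fractions sum to 1 so f_B + f_C = 0.736.
Mass balance: Σ fᵢ·δᵢ = δ_bulk ⇒ f_B·(-63.7) + f_C·(-31.3) = -35.3 − (-0.660) = -34.640
Substitute f_C = 0.736 − f_B:
f_B·(-63.7 − -31.3) = -34.640 − 0.736×(-31.3) = -11.603
f_B = -11.603 / -32.4 = 0.3581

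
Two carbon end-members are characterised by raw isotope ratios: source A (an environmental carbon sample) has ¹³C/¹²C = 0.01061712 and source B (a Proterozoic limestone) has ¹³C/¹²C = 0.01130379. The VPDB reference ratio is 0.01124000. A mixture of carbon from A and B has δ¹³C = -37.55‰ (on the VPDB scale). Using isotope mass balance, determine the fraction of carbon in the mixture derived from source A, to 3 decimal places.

0.708

δ_A = (0.01061712/0.01124000 − 1)×1000 = (0.944584 − 1)×1000 = -55.416‰
δ_B = (0.01130379/0.01124000 − 1)×1000 = (1.005675 − 1)×1000 = 5.675‰
f_A = (δ_mix − δ_B)/(δ_A − δ_B) = (-37.55 − (5.675))/(-55.416 − (5.675))
f_A = -43.225 / -61.092 = 0.7075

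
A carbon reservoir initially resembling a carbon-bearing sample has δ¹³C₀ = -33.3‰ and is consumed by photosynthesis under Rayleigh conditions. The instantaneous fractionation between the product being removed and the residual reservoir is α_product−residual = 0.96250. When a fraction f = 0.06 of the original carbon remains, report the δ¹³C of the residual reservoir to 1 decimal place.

Rayleigh residual: δ_res = (δ₀ + 1000)·f^(α−1) − 1000
α − 1 = -0.03750
f^(α−1) = 0.06^(-0.03750) = 1.111269
δ_res = (-33.3 + 1000) × 1.111269 − 1000 = 1074.264 − 1000 = 74.26‰

74.3‰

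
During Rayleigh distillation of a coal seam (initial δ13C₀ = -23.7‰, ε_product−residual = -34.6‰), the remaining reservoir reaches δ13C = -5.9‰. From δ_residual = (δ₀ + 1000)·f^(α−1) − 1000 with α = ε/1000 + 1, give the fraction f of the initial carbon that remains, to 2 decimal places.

α − 1 = ε/1000 = -0.0346
(δ_res + 1000)/(δ₀ + 1000) = (-5.9 + 1000)/(-23.7 + 1000) = 994.1/976.3 = 1.018232
f = 1.018232^(1/-0.0346) = exp(ln(1.018232)/-0.0346) = exp(0.01807/-0.0346)
f = exp(-0.5222) = 0.5932

0.59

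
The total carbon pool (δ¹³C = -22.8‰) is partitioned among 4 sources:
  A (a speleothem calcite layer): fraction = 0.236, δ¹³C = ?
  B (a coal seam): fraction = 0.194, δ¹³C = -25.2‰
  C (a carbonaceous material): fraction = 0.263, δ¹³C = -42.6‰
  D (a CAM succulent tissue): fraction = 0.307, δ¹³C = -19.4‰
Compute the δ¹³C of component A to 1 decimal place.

Isotope mass balance: δ_bulk = Σ fᵢ·δᵢ.
-22.8 = 0.236×δ_A + 0.194×(-25.2) + 0.263×(-42.6) + 0.307×(-19.4)
0.236·δ_A = -22.8 − (-22.048) = -0.752
δ_A = -0.752 / 0.236 = -3.18‰

-3.2‰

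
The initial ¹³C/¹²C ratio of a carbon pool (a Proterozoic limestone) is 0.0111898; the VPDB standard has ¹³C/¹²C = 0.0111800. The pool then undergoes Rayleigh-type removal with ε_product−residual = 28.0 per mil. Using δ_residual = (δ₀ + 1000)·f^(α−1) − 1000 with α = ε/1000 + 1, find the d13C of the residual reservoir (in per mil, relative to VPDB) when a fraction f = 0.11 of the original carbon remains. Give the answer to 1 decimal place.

-59.1 per mil

δ₀ = (0.0111898/0.0111800 − 1)×1000 = (1.000877 − 1)×1000 = 0.877 per mil
α − 1 = ε/1000 = 0.0280
f^(α−1) = 0.11^(0.0280) = 0.940067
δ_res = (0.877 + 1000) × 0.940067 − 1000 = 940.891 − 1000 = -59.11 per mil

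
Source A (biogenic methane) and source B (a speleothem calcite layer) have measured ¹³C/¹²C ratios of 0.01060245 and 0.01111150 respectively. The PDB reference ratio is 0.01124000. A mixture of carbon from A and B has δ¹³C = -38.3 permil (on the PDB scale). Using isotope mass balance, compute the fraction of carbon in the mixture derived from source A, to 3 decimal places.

0.593

δ_A = (0.01060245/0.01124000 − 1)×1000 = (0.943278 − 1)×1000 = -56.722 permil
δ_B = (0.01111150/0.01124000 − 1)×1000 = (0.988568 − 1)×1000 = -11.432 permil
f_A = (δ_mix − δ_B)/(δ_A − δ_B) = (-38.3 − (-11.432))/(-56.722 − (-11.432))
f_A = -26.868 / -45.289 = 0.5932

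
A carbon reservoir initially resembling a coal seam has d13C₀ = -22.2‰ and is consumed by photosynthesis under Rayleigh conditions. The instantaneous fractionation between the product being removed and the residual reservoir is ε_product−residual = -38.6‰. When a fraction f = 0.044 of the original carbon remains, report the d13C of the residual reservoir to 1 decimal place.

Rayleigh residual: δ_res = (δ₀ + 1000)·f^(α−1) − 1000
α = ε/1000 + 1 = 0.96140, so α − 1 = -0.03860
f^(α−1) = 0.044^(-0.03860) = 1.128139
δ_res = (-22.2 + 1000) × 1.128139 − 1000 = 1103.095 − 1000 = 103.09‰

103.1‰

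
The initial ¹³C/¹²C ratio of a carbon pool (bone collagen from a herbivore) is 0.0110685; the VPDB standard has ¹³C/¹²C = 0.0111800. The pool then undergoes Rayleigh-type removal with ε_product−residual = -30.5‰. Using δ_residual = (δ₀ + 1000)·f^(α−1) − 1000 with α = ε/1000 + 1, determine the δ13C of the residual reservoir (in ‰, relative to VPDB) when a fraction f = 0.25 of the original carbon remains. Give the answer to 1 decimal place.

δ₀ = (0.0110685/0.0111800 − 1)×1000 = (0.990027 − 1)×1000 = -9.973‰
α − 1 = ε/1000 = -0.0305
f^(α−1) = 0.25^(-0.0305) = 1.043189
δ_res = (-9.973 + 1000) × 1.043189 − 1000 = 1032.785 − 1000 = 32.78‰

32.8‰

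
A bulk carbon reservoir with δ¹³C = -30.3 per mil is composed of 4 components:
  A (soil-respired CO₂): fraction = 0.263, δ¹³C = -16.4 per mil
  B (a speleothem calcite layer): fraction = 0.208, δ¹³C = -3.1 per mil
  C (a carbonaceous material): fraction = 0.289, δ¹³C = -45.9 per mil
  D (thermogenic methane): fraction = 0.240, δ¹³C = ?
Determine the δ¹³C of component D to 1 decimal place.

Isotope mass balance: δ_bulk = Σ fᵢ·δᵢ.
-30.3 = 0.263×(-16.4) + 0.208×(-3.1) + 0.289×(-45.9) + 0.240×δ_D
0.240·δ_D = -30.3 − (-18.223) = -12.077
δ_D = -12.077 / 0.240 = -50.32 per mil

-50.3 per mil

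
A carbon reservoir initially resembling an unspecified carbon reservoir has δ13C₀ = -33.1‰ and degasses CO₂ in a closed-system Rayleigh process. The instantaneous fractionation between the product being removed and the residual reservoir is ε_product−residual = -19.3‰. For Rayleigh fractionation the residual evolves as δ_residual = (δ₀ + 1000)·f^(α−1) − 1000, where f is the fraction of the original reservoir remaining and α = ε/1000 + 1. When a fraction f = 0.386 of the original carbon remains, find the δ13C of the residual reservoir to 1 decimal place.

-15.2‰

Rayleigh residual: δ_res = (δ₀ + 1000)·f^(α−1) − 1000
α = ε/1000 + 1 = 0.98070, so α − 1 = -0.01930
f^(α−1) = 0.386^(-0.01930) = 1.018542
δ_res = (-33.1 + 1000) × 1.018542 − 1000 = 984.828 − 1000 = -15.17‰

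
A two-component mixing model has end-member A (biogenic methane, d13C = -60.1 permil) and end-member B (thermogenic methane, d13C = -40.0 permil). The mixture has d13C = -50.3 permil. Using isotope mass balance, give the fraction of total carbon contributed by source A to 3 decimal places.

0.512

δ_mix = f_A·δ_A + (1 − f_A)·δ_B  ⇒  f_A = (δ_mix − δ_B)/(δ_A − δ_B)
f_A = (-50.3 − (-40.0)) / (-60.1 − (-40.0))
f_A = -10.3 / -20.1 = 0.5124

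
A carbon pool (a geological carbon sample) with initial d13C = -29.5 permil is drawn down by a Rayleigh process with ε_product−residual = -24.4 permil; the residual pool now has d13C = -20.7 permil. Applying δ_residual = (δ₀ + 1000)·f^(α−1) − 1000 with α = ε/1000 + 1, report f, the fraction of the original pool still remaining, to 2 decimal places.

α − 1 = ε/1000 = -0.0244
(δ_res + 1000)/(δ₀ + 1000) = (-20.7 + 1000)/(-29.5 + 1000) = 979.3/970.5 = 1.009067
f = 1.009067^(1/-0.0244) = exp(ln(1.009067)/-0.0244) = exp(0.00903/-0.0244)
f = exp(-0.3699) = 0.6908

0.69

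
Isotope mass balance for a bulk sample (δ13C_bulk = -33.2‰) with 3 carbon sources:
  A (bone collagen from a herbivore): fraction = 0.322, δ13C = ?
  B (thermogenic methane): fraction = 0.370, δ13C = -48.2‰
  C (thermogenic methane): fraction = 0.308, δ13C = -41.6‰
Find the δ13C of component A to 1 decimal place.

-7.9‰

Isotope mass balance: δ_bulk = Σ fᵢ·δᵢ.
-33.2 = 0.322×δ_A + 0.370×(-48.2) + 0.308×(-41.6)
0.322·δ_A = -33.2 − (-30.647) = -2.553
δ_A = -2.553 / 0.322 = -7.93‰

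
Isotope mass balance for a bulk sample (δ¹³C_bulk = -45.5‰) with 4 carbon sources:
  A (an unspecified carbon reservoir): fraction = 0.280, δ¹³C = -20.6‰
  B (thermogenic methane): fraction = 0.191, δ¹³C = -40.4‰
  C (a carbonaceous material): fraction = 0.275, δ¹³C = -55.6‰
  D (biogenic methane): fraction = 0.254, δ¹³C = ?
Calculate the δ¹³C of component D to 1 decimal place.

Isotope mass balance: δ_bulk = Σ fᵢ·δᵢ.
-45.5 = 0.280×(-20.6) + 0.191×(-40.4) + 0.275×(-55.6) + 0.254×δ_D
0.254·δ_D = -45.5 − (-28.774) = -16.726
δ_D = -16.726 / 0.254 = -65.85‰

-65.8‰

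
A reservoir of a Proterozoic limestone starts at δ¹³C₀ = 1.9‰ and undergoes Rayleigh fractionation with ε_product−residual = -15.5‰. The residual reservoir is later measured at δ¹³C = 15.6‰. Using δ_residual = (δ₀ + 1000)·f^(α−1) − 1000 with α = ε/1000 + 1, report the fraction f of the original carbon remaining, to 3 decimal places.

0.416

α − 1 = ε/1000 = -0.0155
(δ_res + 1000)/(δ₀ + 1000) = (15.6 + 1000)/(1.9 + 1000) = 1015.6/1001.9 = 1.013674
f = 1.013674^(1/-0.0155) = exp(ln(1.013674)/-0.0155) = exp(0.01358/-0.0155)
f = exp(-0.8762) = 0.4164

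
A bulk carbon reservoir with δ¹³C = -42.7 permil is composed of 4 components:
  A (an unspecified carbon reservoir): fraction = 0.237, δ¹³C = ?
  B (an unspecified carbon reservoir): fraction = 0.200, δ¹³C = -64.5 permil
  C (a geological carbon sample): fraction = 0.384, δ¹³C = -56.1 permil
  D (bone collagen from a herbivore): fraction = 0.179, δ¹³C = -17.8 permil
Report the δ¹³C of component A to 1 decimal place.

-21.4 permil

Isotope mass balance: δ_bulk = Σ fᵢ·δᵢ.
-42.7 = 0.237×δ_A + 0.200×(-64.5) + 0.384×(-56.1) + 0.179×(-17.8)
0.237·δ_A = -42.7 − (-37.629) = -5.071
δ_A = -5.071 / 0.237 = -21.40 permil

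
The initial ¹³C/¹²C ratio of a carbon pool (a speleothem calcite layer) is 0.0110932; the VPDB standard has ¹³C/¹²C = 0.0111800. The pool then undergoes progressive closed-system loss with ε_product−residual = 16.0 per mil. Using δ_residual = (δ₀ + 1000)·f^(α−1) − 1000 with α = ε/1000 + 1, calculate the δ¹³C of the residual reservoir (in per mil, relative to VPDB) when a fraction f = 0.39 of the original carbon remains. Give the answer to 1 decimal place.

δ₀ = (0.0110932/0.0111800 − 1)×1000 = (0.992236 − 1)×1000 = -7.764 per mil
α − 1 = ε/1000 = 0.0160
f^(α−1) = 0.39^(0.0160) = 0.985047
δ_res = (-7.764 + 1000) × 0.985047 − 1000 = 977.399 − 1000 = -22.60 per mil

-22.6 per mil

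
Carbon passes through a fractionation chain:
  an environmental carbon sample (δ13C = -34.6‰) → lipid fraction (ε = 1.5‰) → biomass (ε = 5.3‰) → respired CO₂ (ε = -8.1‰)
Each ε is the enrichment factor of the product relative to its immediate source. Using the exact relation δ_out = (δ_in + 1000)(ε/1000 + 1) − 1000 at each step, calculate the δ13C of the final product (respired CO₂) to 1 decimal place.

step 1: δ = (-34.60 + 1000)·(1.5/1000 + 1) − 1000 = -33.15‰
step 2: δ = (-33.15 + 1000)·(5.3/1000 + 1) − 1000 = -28.03‰
step 3: δ = (-28.03 + 1000)·(-8.1/1000 + 1) − 1000 = -35.90‰

-35.9‰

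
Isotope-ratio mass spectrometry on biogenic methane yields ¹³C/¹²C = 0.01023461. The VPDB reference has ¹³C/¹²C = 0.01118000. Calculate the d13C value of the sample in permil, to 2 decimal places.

d13C = (R_sample / R_standard − 1) × 1000
R_sample / R_standard = 0.01023461 / 0.01118000 = 0.915439
d13C = (0.915439 − 1) × 1000 = -84.561 permil

-84.56 permil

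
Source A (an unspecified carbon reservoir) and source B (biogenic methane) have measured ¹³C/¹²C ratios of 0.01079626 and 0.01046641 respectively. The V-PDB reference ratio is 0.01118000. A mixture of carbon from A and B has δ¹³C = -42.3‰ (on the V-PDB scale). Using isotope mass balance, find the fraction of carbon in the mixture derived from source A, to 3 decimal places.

0.730

δ_A = (0.01079626/0.01118000 − 1)×1000 = (0.965676 − 1)×1000 = -34.324‰
δ_B = (0.01046641/0.01118000 − 1)×1000 = (0.936173 − 1)×1000 = -63.827‰
f_A = (δ_mix − δ_B)/(δ_A − δ_B) = (-42.3 − (-63.827))/(-34.324 − (-63.827))
f_A = 21.527 / 29.504 = 0.7297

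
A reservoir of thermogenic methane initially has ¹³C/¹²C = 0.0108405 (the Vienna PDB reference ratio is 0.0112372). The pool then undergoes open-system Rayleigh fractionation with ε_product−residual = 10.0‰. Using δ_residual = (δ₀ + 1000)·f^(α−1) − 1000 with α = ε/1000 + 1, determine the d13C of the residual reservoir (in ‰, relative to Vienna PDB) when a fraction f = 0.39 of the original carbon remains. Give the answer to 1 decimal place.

-44.3‰

δ₀ = (0.0108405/0.0112372 − 1)×1000 = (0.964698 − 1)×1000 = -35.302‰
α − 1 = ε/1000 = 0.0100
f^(α−1) = 0.39^(0.0100) = 0.990628
δ_res = (-35.302 + 1000) × 0.990628 − 1000 = 955.657 − 1000 = -44.34‰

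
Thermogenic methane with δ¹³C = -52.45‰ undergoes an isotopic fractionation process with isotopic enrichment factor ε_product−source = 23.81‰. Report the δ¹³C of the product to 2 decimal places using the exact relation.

Exactly, δ_product = (δ_source + 1000)·(ε/1000 + 1) − 1000.
δ_product = (-52.45 + 1000) × (23.81/1000 + 1) − 1000
δ_product = -29.889‰

-29.89‰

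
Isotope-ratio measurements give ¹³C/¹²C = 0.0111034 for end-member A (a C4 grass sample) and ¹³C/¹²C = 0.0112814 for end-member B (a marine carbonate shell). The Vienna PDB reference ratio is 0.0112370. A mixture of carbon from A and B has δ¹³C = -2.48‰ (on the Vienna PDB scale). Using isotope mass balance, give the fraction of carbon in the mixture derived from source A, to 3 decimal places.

0.406

δ_A = (0.0111034/0.0112370 − 1)×1000 = (0.988111 − 1)×1000 = -11.889‰
δ_B = (0.0112814/0.0112370 − 1)×1000 = (1.003951 − 1)×1000 = 3.951‰
f_A = (δ_mix − δ_B)/(δ_A − δ_B) = (-2.48 − (3.951))/(-11.889 − (3.951))
f_A = -6.431 / -15.841 = 0.4060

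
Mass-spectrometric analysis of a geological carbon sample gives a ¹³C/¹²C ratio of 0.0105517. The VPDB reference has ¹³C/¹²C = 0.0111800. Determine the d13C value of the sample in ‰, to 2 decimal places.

d13C = (R_sample / R_standard − 1) × 1000
R_sample / R_standard = 0.0105517 / 0.0111800 = 0.943801
d13C = (0.943801 − 1) × 1000 = -56.199‰

-56.20‰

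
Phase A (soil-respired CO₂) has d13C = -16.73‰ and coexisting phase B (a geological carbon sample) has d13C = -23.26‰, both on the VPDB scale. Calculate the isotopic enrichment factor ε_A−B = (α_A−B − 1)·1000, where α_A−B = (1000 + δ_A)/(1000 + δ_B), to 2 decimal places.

α_A−B = (1000 + -16.73) / (1000 + -23.26) = 983.27 / 976.74 = 1.006686
ε_A−B = (1.006686 − 1) × 1000 = 6.686‰
(The approximation ε ≈ δ_A − δ_B would give 6.53‰.)

6.69‰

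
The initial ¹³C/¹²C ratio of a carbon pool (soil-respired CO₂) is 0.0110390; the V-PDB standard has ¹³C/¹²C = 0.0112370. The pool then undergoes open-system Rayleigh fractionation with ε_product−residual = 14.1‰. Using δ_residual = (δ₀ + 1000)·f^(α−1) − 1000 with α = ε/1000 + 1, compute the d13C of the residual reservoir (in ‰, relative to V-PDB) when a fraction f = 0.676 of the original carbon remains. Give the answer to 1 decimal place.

-23.0‰

δ₀ = (0.0110390/0.0112370 − 1)×1000 = (0.982380 − 1)×1000 = -17.620‰
α − 1 = ε/1000 = 0.0141
f^(α−1) = 0.676^(0.0141) = 0.994494
δ_res = (-17.620 + 1000) × 0.994494 − 1000 = 976.971 − 1000 = -23.03‰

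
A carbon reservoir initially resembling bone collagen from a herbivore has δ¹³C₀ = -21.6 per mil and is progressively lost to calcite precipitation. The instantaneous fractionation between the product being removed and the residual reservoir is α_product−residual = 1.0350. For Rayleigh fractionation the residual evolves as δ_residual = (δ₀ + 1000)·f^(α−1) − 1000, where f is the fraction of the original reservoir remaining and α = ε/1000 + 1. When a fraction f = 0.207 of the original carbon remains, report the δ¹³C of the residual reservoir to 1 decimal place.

-74.1 per mil

Rayleigh residual: δ_res = (δ₀ + 1000)·f^(α−1) − 1000
α − 1 = 0.03500
f^(α−1) = 0.207^(0.03500) = 0.946366
δ_res = (-21.6 + 1000) × 0.946366 − 1000 = 925.924 − 1000 = -74.08 per mil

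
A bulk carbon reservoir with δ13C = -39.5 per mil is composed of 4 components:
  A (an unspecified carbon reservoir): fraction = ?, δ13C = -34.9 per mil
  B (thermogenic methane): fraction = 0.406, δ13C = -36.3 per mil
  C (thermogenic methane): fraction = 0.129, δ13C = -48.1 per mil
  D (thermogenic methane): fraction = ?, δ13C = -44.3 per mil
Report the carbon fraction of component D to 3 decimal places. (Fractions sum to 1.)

Let f_D and f_A be the unknown fractions; fractions sum to 1 so f_D + f_A = 0.465.
Mass balance: Σ fᵢ·δᵢ = δ_bulk ⇒ f_D·(-44.3) + f_A·(-34.9) = -39.5 − (-20.943) = -18.557
Substitute f_A = 0.465 − f_D:
f_D·(-44.3 − -34.9) = -18.557 − 0.465×(-34.9) = -2.329
f_D = -2.329 / -9.4 = 0.2477

0.248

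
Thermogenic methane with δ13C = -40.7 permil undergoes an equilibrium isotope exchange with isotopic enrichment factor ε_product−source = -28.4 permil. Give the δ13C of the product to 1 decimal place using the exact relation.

-67.9 permil

Exactly, δ_product = (δ_source + 1000)·(ε/1000 + 1) − 1000.
δ_product = (-40.7 + 1000) × (-28.4/1000 + 1) − 1000
δ_product = -67.94 permil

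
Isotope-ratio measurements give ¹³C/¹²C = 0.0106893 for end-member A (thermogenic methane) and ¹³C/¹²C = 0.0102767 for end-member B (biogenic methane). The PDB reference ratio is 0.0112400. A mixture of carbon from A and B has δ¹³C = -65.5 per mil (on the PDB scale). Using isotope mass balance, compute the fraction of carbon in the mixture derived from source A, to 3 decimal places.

δ_A = (0.0106893/0.0112400 − 1)×1000 = (0.951005 − 1)×1000 = -48.995 per mil
δ_B = (0.0102767/0.0112400 − 1)×1000 = (0.914297 − 1)×1000 = -85.703 per mil
f_A = (δ_mix − δ_B)/(δ_A − δ_B) = (-65.5 − (-85.703))/(-48.995 − (-85.703))
f_A = 20.203 / 36.708 = 0.5504

0.550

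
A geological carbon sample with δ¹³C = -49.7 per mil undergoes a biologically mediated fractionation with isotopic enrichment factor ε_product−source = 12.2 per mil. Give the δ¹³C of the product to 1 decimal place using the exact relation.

-38.1 per mil

Exactly, δ_product = (δ_source + 1000)·(ε/1000 + 1) − 1000.
δ_product = (-49.7 + 1000) × (12.2/1000 + 1) − 1000
δ_product = -38.11 per mil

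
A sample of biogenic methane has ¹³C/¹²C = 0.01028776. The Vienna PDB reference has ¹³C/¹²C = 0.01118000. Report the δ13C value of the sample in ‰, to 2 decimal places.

δ13C = (R_sample / R_standard − 1) × 1000
R_sample / R_standard = 0.01028776 / 0.01118000 = 0.920193
δ13C = (0.920193 − 1) × 1000 = -79.807‰

-79.81‰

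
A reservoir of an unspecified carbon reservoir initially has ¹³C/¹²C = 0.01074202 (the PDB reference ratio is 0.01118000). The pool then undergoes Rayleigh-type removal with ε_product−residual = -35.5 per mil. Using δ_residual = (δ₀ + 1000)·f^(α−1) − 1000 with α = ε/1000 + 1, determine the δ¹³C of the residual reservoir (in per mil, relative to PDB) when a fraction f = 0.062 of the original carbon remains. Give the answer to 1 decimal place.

60.5 per mil

δ₀ = (0.01074202/0.01118000 − 1)×1000 = (0.960825 − 1)×1000 = -39.175 per mil
α − 1 = ε/1000 = -0.0355
f^(α−1) = 0.062^(-0.0355) = 1.103748
δ_res = (-39.175 + 1000) × 1.103748 − 1000 = 1060.509 − 1000 = 60.51 per mil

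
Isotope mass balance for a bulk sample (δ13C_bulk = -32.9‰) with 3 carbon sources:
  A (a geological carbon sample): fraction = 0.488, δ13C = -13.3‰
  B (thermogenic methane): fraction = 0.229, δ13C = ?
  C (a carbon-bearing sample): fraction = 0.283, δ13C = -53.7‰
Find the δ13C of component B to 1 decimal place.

-49.0‰

Isotope mass balance: δ_bulk = Σ fᵢ·δᵢ.
-32.9 = 0.488×(-13.3) + 0.229×δ_B + 0.283×(-53.7)
0.229·δ_B = -32.9 − (-21.688) = -11.212
δ_B = -11.212 / 0.229 = -48.96‰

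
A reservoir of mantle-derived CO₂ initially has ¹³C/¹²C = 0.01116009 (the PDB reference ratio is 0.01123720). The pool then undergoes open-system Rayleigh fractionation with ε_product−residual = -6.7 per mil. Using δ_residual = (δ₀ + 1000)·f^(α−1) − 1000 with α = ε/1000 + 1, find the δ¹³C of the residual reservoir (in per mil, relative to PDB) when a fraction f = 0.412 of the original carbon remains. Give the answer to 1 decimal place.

-0.9 per mil

δ₀ = (0.01116009/0.01123720 − 1)×1000 = (0.993138 − 1)×1000 = -6.862 per mil
α − 1 = ε/1000 = -0.0067
f^(α−1) = 0.412^(-0.0067) = 1.005959
δ_res = (-6.862 + 1000) × 1.005959 − 1000 = 999.056 − 1000 = -0.94 per mil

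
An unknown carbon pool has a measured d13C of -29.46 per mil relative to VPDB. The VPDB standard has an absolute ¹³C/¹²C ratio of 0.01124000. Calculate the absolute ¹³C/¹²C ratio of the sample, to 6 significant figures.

0.0109089

R_sample = R_standard × (d13C/1000 + 1)
R_sample = 0.01124000 × (-29.46/1000 + 1) = 0.01124000 × 0.970540
R_sample = 0.0109089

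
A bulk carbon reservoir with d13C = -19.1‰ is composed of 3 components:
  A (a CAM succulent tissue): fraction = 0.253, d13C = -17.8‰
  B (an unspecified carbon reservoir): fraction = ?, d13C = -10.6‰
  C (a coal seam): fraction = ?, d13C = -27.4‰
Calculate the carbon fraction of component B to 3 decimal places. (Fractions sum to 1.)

0.349

Let f_B and f_C be the unknown fractions; fractions sum to 1 so f_B + f_C = 0.747.
Mass balance: Σ fᵢ·δᵢ = δ_bulk ⇒ f_B·(-10.6) + f_C·(-27.4) = -19.1 − (-4.503) = -14.597
Substitute f_C = 0.747 − f_B:
f_B·(-10.6 − -27.4) = -14.597 − 0.747×(-27.4) = 5.871
f_B = 5.871 / 16.8 = 0.3495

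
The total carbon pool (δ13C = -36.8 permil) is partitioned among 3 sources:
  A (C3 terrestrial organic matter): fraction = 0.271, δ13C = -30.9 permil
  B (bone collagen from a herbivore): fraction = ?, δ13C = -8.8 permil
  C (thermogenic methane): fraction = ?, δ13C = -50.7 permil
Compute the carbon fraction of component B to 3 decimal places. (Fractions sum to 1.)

Let f_B and f_C be the unknown fractions; fractions sum to 1 so f_B + f_C = 0.729.
Mass balance: Σ fᵢ·δᵢ = δ_bulk ⇒ f_B·(-8.8) + f_C·(-50.7) = -36.8 − (-8.374) = -28.426
Substitute f_C = 0.729 − f_B:
f_B·(-8.8 − -50.7) = -28.426 − 0.729×(-50.7) = 8.534
f_B = 8.534 / 41.9 = 0.2037

0.204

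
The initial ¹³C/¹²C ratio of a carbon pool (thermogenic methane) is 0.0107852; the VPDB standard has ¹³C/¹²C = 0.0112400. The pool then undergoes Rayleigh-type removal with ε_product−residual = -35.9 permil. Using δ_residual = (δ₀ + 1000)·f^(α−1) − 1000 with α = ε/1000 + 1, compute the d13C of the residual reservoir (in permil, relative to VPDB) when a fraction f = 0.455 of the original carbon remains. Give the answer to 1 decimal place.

δ₀ = (0.0107852/0.0112400 − 1)×1000 = (0.959537 − 1)×1000 = -40.463 permil
α − 1 = ε/1000 = -0.0359
f^(α−1) = 0.455^(-0.0359) = 1.028673
δ_res = (-40.463 + 1000) × 1.028673 − 1000 = 987.050 − 1000 = -12.95 permil

-12.9 permil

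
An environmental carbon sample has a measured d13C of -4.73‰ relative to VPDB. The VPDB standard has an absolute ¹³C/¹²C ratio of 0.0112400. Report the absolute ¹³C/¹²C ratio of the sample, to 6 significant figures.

0.0111868

R_sample = R_standard × (d13C/1000 + 1)
R_sample = 0.0112400 × (-4.73/1000 + 1) = 0.0112400 × 0.995270
R_sample = 0.0111868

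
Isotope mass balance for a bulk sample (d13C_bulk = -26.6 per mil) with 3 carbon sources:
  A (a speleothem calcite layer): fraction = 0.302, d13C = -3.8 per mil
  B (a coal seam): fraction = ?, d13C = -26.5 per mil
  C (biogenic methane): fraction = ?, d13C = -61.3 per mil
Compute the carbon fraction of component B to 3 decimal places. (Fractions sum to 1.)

Let f_B and f_C be the unknown fractions; fractions sum to 1 so f_B + f_C = 0.698.
Mass balance: Σ fᵢ·δᵢ = δ_bulk ⇒ f_B·(-26.5) + f_C·(-61.3) = -26.6 − (-1.148) = -25.452
Substitute f_C = 0.698 − f_B:
f_B·(-26.5 − -61.3) = -25.452 − 0.698×(-61.3) = 17.335
f_B = 17.335 / 34.8 = 0.4981

0.498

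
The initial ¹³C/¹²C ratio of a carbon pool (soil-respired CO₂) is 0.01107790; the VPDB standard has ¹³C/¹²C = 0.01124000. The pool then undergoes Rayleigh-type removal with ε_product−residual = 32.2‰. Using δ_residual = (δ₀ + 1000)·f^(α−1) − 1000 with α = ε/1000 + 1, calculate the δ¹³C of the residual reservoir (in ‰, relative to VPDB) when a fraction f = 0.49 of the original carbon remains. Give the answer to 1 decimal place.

-36.8‰

δ₀ = (0.01107790/0.01124000 − 1)×1000 = (0.985578 − 1)×1000 = -14.422‰
α − 1 = ε/1000 = 0.0322
f^(α−1) = 0.49^(0.0322) = 0.977292
δ_res = (-14.422 + 1000) × 0.977292 − 1000 = 963.198 − 1000 = -36.80‰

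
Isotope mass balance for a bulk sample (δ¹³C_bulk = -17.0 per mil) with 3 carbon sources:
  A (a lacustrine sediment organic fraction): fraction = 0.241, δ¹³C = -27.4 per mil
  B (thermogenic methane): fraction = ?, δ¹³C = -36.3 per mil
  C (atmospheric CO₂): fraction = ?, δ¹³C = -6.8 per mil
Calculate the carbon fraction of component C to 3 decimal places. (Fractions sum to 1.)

Let f_C and f_B be the unknown fractions; fractions sum to 1 so f_C + f_B = 0.759.
Mass balance: Σ fᵢ·δᵢ = δ_bulk ⇒ f_C·(-6.8) + f_B·(-36.3) = -17.0 − (-6.603) = -10.397
Substitute f_B = 0.759 − f_C:
f_C·(-6.8 − -36.3) = -10.397 − 0.759×(-36.3) = 17.155
f_C = 17.155 / 29.5 = 0.5815

0.582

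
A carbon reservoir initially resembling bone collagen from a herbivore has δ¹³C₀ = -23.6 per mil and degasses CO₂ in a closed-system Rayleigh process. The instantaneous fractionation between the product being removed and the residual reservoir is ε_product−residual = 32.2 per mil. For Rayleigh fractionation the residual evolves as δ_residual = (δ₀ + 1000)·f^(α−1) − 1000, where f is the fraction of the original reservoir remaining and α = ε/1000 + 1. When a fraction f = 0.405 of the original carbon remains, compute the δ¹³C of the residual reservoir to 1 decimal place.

-51.6 per mil

Rayleigh residual: δ_res = (δ₀ + 1000)·f^(α−1) − 1000
α = ε/1000 + 1 = 1.03220, so α − 1 = 0.03220
f^(α−1) = 0.405^(0.03220) = 0.971315
δ_res = (-23.6 + 1000) × 0.971315 − 1000 = 948.392 − 1000 = -51.61 per mil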